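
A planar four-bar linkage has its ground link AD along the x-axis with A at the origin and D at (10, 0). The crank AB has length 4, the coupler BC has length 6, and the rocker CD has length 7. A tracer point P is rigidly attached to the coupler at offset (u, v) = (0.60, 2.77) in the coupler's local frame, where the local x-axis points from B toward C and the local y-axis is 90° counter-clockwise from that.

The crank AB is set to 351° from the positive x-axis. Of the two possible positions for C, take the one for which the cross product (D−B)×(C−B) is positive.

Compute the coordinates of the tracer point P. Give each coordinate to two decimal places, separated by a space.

A=(0,0), D=(10.00,0)
B = A + 4.00·(cos351°, sin351°) = (3.9508, -0.6257)
|BD| = 6.0815
circle(B,6.00) ∩ circle(D,7.00): a=1.9720, h=5.6667
  candidates: C₊=(5.3292,5.2138) cross=34.462; C₋=(6.4953,-6.0595) cross=-34.462
  mode + wants cross > 0 → take C=(5.3292,5.2138) (cross=34.462)
ex = (C−B)/|BC| = (0.2297,0.9733); ey = (-0.9733,0.2297)
P = B + 0.60·ex + 2.77·ey = (1.3927,0.5946)

1.39 0.59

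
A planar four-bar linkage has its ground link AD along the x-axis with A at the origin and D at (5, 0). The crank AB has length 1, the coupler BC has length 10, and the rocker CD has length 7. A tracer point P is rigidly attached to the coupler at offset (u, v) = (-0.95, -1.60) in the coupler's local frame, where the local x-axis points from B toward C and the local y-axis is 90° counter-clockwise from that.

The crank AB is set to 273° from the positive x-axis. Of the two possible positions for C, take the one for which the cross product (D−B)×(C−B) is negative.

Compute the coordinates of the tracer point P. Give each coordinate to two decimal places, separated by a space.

-1.56 -1.93

A=(0,0), D=(5.00,0)
B = A + 1.00·(cos273°, sin273°) = (0.0523, -0.9986)
|BD| = 5.0474
circle(B,10.00) ∩ circle(D,7.00): a=7.5758, h=6.5274
  candidates: C₊=(6.1869,6.8986) cross=32.947; C₋=(8.7698,-5.8982) cross=-32.947
  mode - wants cross < 0 → take C=(8.7698,-5.8982) (cross=-32.947)
ex = (C−B)/|BC| = (0.8717,-0.4900); ey = (0.4900,0.8717)
P = B + -0.95·ex + -1.60·ey = (-1.5598,-1.9280)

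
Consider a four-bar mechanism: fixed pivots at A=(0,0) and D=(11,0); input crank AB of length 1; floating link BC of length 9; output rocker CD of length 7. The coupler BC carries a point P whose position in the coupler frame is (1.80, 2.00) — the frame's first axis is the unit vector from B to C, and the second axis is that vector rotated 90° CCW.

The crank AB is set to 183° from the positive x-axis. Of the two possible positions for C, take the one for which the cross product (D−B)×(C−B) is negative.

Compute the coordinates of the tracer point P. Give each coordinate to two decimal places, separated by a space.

1.62 0.54

A=(0,0), D=(11.00,0)
B = A + 1.00·(cos183°, sin183°) = (-0.9986, -0.0523)
|BD| = 11.9987
circle(B,9.00) ∩ circle(D,7.00): a=7.3328, h=5.2182
  candidates: C₊=(6.3114,5.1978) cross=62.612; C₋=(6.3569,-5.2385) cross=-62.612
  mode - wants cross < 0 → take C=(6.3569,-5.2385) (cross=-62.612)
ex = (C−B)/|BC| = (0.8173,-0.5762); ey = (0.5762,0.8173)
P = B + 1.80·ex + 2.00·ey = (1.6250,0.5450)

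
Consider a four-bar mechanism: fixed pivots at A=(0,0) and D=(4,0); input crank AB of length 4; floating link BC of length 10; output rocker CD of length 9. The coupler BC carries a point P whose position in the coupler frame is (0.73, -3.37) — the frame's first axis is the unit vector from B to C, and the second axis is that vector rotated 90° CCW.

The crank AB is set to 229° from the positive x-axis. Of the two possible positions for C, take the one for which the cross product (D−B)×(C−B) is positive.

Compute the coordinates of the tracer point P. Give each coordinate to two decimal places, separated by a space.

0.80 -2.59

A=(0,0), D=(4.00,0)
B = A + 4.00·(cos229°, sin229°) = (-2.6242, -3.0188)
|BD| = 7.2797
circle(B,10.00) ∩ circle(D,9.00): a=4.9448, h=8.6919
  candidates: C₊=(-1.7291,6.9410) cross=63.274; C₋=(5.4798,-8.8775) cross=-63.274
  mode + wants cross > 0 → take C=(-1.7291,6.9410) (cross=63.274)
ex = (C−B)/|BC| = (0.0895,0.9960); ey = (-0.9960,0.0895)
P = B + 0.73·ex + -3.37·ey = (0.7976,-2.5934)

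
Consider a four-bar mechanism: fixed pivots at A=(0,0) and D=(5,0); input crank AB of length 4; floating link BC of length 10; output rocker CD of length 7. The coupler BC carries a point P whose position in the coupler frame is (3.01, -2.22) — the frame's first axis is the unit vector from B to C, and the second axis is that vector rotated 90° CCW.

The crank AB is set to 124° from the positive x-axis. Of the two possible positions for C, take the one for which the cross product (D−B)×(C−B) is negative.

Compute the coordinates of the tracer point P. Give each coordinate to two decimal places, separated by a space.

-3.21 -0.29

A=(0,0), D=(5.00,0)
B = A + 4.00·(cos124°, sin124°) = (-2.2368, 3.3162)
|BD| = 7.9604
circle(B,10.00) ∩ circle(D,7.00): a=7.1836, h=6.9568
  candidates: C₊=(7.1918,6.6480) cross=55.378; C₋=(1.3957,-6.0008) cross=-55.378
  mode - wants cross < 0 → take C=(1.3957,-6.0008) (cross=-55.378)
ex = (C−B)/|BC| = (0.3632,-0.9317); ey = (0.9317,0.3632)
P = B + 3.01·ex + -2.22·ey = (-3.2117,-0.2947)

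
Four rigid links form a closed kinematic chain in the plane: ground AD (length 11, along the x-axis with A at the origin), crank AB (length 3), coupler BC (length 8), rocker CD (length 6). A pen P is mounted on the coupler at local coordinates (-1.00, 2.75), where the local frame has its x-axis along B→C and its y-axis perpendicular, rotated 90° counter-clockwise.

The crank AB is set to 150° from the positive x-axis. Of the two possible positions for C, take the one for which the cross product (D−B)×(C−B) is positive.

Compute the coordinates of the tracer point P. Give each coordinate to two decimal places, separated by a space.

A=(0,0), D=(11.00,0)
B = A + 3.00·(cos150°, sin150°) = (-2.5981, 1.5000)
|BD| = 13.6806
circle(B,8.00) ∩ circle(D,6.00): a=7.8636, h=1.4708
  candidates: C₊=(5.3794,2.0998) cross=20.122; C₋=(5.0569,-0.8242) cross=-20.122
  mode + wants cross > 0 → take C=(5.3794,2.0998) (cross=20.122)
ex = (C−B)/|BC| = (0.9972,0.0750); ey = (-0.0750,0.9972)
P = B + -1.00·ex + 2.75·ey = (-3.8014,4.1673)

-3.80 4.17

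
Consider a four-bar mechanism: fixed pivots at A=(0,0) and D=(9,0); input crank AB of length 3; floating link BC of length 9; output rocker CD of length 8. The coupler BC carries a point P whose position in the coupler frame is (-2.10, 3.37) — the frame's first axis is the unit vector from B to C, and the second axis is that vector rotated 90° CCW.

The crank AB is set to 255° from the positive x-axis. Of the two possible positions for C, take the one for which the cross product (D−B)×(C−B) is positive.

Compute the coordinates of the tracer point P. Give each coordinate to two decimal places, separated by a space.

-4.72 -3.40

A=(0,0), D=(9.00,0)
B = A + 3.00·(cos255°, sin255°) = (-0.7765, -2.8978)
|BD| = 10.1969
circle(B,9.00) ∩ circle(D,8.00): a=5.9320, h=6.7684
  candidates: C₊=(2.9875,5.2773) cross=69.016; C₋=(6.8345,-7.7013) cross=-69.016
  mode + wants cross > 0 → take C=(2.9875,5.2773) (cross=69.016)
ex = (C−B)/|BC| = (0.4182,0.9083); ey = (-0.9083,0.4182)
P = B + -2.10·ex + 3.37·ey = (-4.7158,-3.3959)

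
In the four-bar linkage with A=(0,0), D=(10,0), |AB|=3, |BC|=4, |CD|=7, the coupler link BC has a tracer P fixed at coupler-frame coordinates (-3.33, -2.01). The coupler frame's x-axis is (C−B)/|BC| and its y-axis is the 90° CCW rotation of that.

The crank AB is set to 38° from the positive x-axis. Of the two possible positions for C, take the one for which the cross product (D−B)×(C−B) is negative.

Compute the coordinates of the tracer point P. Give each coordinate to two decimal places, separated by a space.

A=(0,0), D=(10.00,0)
B = A + 3.00·(cos38°, sin38°) = (2.3640, 1.8470)
|BD| = 7.8562
circle(B,4.00) ∩ circle(D,7.00): a=1.8278, h=3.5580
  candidates: C₊=(4.9771,4.8755) cross=27.952; C₋=(3.3041,-2.0410) cross=-27.952
  mode - wants cross < 0 → take C=(3.3041,-2.0410) (cross=-27.952)
ex = (C−B)/|BC| = (0.2350,-0.9720); ey = (0.9720,0.2350)
P = B + -3.33·ex + -2.01·ey = (-0.3723,4.6113)

-0.37 4.61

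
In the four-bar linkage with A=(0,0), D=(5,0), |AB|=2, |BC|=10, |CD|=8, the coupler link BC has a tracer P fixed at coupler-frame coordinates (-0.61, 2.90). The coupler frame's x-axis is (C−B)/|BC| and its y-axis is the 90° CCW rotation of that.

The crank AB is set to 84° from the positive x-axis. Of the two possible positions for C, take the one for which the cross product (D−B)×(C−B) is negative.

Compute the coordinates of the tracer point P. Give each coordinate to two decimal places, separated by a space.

A=(0,0), D=(5.00,0)
B = A + 2.00·(cos84°, sin84°) = (0.2091, 1.9890)
|BD| = 5.1874
circle(B,10.00) ∩ circle(D,8.00): a=6.0636, h=7.9519
  candidates: C₊=(8.8583,7.0081) cross=41.250; C₋=(2.7602,-7.6801) cross=-41.250
  mode - wants cross < 0 → take C=(2.7602,-7.6801) (cross=-41.250)
ex = (C−B)/|BC| = (0.2551,-0.9669); ey = (0.9669,0.2551)
P = B + -0.61·ex + 2.90·ey = (2.8575,3.3187)

2.86 3.32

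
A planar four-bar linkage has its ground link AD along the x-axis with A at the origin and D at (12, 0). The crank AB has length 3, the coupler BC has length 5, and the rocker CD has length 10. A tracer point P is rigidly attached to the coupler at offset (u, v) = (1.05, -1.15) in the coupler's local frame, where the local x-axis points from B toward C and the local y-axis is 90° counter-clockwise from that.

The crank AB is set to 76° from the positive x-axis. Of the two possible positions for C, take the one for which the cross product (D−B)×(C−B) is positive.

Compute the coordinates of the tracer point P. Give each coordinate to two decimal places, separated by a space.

A=(0,0), D=(12.00,0)
B = A + 3.00·(cos76°, sin76°) = (0.7258, 2.9109)
|BD| = 11.6440
circle(B,5.00) ∩ circle(D,10.00): a=2.6014, h=4.2700
  candidates: C₊=(4.3120,6.3949) cross=49.719; C₋=(2.1771,-1.8738) cross=-49.719
  mode + wants cross > 0 → take C=(4.3120,6.3949) (cross=49.719)
ex = (C−B)/|BC| = (0.7173,0.6968); ey = (-0.6968,0.7173)
P = B + 1.05·ex + -1.15·ey = (2.2802,2.8177)

2.28 2.82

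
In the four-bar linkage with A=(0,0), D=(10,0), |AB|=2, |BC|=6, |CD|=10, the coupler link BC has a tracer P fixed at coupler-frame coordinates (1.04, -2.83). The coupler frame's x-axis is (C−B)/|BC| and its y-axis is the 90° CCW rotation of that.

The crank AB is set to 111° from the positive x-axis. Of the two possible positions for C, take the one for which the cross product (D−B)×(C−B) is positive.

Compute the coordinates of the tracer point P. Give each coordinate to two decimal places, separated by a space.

2.20 1.12

A=(0,0), D=(10.00,0)
B = A + 2.00·(cos111°, sin111°) = (-0.7167, 1.8672)
|BD| = 10.8782
circle(B,6.00) ∩ circle(D,10.00): a=2.4974, h=5.4555
  candidates: C₊=(2.6800,6.8131) cross=59.346; C₋=(0.8072,-3.9361) cross=-59.346
  mode + wants cross > 0 → take C=(2.6800,6.8131) (cross=59.346)
ex = (C−B)/|BC| = (0.5661,0.8243); ey = (-0.8243,0.5661)
P = B + 1.04·ex + -2.83·ey = (2.2049,1.1223)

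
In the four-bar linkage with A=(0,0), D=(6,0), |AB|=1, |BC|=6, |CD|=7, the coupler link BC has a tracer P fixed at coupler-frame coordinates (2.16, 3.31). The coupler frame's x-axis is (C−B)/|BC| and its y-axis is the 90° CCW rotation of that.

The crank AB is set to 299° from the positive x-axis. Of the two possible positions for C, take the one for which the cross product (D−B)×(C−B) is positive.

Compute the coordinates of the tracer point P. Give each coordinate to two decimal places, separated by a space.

-2.55 1.66

A=(0,0), D=(6.00,0)
B = A + 1.00·(cos299°, sin299°) = (0.4848, -0.8746)
|BD| = 5.5841
circle(B,6.00) ∩ circle(D,7.00): a=1.6280, h=5.7749
  candidates: C₊=(1.1883,5.0840) cross=32.248; C₋=(2.9973,-6.3233) cross=-32.248
  mode + wants cross > 0 → take C=(1.1883,5.0840) (cross=32.248)
ex = (C−B)/|BC| = (0.1172,0.9931); ey = (-0.9931,0.1172)
P = B + 2.16·ex + 3.31·ey = (-2.5491,1.6585)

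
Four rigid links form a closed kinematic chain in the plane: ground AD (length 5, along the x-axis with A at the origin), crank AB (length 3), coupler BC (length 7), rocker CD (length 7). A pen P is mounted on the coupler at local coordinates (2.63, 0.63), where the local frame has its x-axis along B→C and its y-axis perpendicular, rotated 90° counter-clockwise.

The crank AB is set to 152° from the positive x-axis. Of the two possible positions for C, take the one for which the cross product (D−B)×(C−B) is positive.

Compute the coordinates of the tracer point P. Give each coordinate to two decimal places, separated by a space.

-1.27 3.73

A=(0,0), D=(5.00,0)
B = A + 3.00·(cos152°, sin152°) = (-2.6488, 1.4084)
|BD| = 7.7774
circle(B,7.00) ∩ circle(D,7.00): a=3.8887, h=5.8205
  candidates: C₊=(2.2296,6.4284) cross=45.268; C₋=(0.1215,-5.0200) cross=-45.268
  mode + wants cross > 0 → take C=(2.2296,6.4284) (cross=45.268)
ex = (C−B)/|BC| = (0.6969,0.7171); ey = (-0.7171,0.6969)
P = B + 2.63·ex + 0.63·ey = (-1.2677,3.7336)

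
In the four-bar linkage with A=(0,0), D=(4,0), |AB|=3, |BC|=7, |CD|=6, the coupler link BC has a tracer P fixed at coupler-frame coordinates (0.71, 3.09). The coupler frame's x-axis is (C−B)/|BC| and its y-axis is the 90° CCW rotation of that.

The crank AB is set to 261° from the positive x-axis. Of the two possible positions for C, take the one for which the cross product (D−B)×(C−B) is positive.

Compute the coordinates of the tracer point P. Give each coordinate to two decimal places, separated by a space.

A=(0,0), D=(4.00,0)
B = A + 3.00·(cos261°, sin261°) = (-0.4693, -2.9631)
|BD| = 5.3623
circle(B,7.00) ∩ circle(D,6.00): a=3.8933, h=5.8174
  candidates: C₊=(-0.4389,4.0369) cross=31.195; C₋=(5.9902,-5.6603) cross=-31.195
  mode + wants cross > 0 → take C=(-0.4389,4.0369) (cross=31.195)
ex = (C−B)/|BC| = (0.0043,1.0000); ey = (-1.0000,0.0043)
P = B + 0.71·ex + 3.09·ey = (-3.5562,-2.2396)

-3.56 -2.24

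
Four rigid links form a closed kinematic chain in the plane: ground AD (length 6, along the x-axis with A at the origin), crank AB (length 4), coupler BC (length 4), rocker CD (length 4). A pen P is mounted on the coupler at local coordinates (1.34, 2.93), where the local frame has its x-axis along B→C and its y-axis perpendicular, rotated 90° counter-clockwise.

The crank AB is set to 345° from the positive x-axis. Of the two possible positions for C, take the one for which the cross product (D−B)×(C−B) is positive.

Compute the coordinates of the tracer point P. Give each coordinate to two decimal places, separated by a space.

A=(0,0), D=(6.00,0)
B = A + 4.00·(cos345°, sin345°) = (3.8637, -1.0353)
|BD| = 2.3739
circle(B,4.00) ∩ circle(D,4.00): a=1.1870, h=3.8198
  candidates: C₊=(3.2660,2.9198) cross=9.068; C₋=(6.5977,-3.9551) cross=-9.068
  mode + wants cross > 0 → take C=(3.2660,2.9198) (cross=9.068)
ex = (C−B)/|BC| = (-0.1494,0.9888); ey = (-0.9888,-0.1494)
P = B + 1.34·ex + 2.93·ey = (0.7664,-0.1481)

0.77 -0.15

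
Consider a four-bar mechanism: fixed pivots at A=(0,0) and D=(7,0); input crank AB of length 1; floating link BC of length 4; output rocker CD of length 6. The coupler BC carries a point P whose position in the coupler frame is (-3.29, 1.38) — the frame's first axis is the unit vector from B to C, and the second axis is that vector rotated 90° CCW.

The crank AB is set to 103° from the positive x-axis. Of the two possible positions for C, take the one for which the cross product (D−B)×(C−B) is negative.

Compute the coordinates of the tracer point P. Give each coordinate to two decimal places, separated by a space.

-0.49 4.53

A=(0,0), D=(7.00,0)
B = A + 1.00·(cos103°, sin103°) = (-0.2250, 0.9744)
|BD| = 7.2904
circle(B,4.00) ∩ circle(D,6.00): a=2.2735, h=3.2911
  candidates: C₊=(2.4680,3.9321) cross=23.993; C₋=(1.5883,-2.5910) cross=-23.993
  mode - wants cross < 0 → take C=(1.5883,-2.5910) (cross=-23.993)
ex = (C−B)/|BC| = (0.4533,-0.8914); ey = (0.8914,0.4533)
P = B + -3.29·ex + 1.38·ey = (-0.4863,4.5325)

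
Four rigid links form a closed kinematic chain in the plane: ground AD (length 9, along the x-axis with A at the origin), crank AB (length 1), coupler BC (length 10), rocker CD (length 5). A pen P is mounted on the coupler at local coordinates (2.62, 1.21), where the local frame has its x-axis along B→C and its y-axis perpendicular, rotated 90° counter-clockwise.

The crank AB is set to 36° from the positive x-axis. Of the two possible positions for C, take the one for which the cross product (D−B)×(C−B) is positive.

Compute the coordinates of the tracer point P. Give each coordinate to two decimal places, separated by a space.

2.64 2.82

A=(0,0), D=(9.00,0)
B = A + 1.00·(cos36°, sin36°) = (0.8090, 0.5878)
|BD| = 8.2120
circle(B,10.00) ∩ circle(D,5.00): a=8.6725, h=4.9788
  candidates: C₊=(9.8156,4.9330) cross=40.886; C₋=(9.1029,-4.9989) cross=-40.886
  mode + wants cross > 0 → take C=(9.8156,4.9330) (cross=40.886)
ex = (C−B)/|BC| = (0.9007,0.4345); ey = (-0.4345,0.9007)
P = B + 2.62·ex + 1.21·ey = (2.6430,2.8160)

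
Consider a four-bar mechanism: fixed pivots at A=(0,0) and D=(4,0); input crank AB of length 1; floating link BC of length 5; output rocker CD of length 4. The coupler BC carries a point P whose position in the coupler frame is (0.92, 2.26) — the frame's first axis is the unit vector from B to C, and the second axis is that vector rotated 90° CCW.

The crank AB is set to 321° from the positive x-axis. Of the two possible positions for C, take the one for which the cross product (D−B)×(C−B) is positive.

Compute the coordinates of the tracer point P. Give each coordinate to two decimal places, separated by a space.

A=(0,0), D=(4.00,0)
B = A + 1.00·(cos321°, sin321°) = (0.7771, -0.6293)
|BD| = 3.2837
circle(B,5.00) ∩ circle(D,4.00): a=3.0123, h=3.9908
  candidates: C₊=(2.9687,3.8648) cross=13.105; C₋=(4.4984,-3.9688) cross=-13.105
  mode + wants cross > 0 → take C=(2.9687,3.8648) (cross=13.105)
ex = (C−B)/|BC| = (0.4383,0.8988); ey = (-0.8988,0.4383)
P = B + 0.92·ex + 2.26·ey = (-0.8509,1.1882)

-0.85 1.19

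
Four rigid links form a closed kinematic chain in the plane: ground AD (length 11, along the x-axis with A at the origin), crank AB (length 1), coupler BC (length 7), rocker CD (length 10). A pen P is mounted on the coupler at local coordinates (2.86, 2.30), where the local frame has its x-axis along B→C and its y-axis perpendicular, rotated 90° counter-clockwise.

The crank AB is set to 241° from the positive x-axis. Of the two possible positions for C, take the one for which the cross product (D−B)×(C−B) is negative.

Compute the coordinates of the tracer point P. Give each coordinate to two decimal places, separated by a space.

A=(0,0), D=(11.00,0)
B = A + 1.00·(cos241°, sin241°) = (-0.4848, -0.8746)
|BD| = 11.5181
circle(B,7.00) ∩ circle(D,10.00): a=3.5451, h=6.0359
  candidates: C₊=(2.5917,5.4131) cross=69.522; C₋=(3.5084,-6.6239) cross=-69.522
  mode - wants cross < 0 → take C=(3.5084,-6.6239) (cross=-69.522)
ex = (C−B)/|BC| = (0.5705,-0.8213); ey = (0.8213,0.5705)
P = B + 2.86·ex + 2.30·ey = (3.0358,-1.9116)

3.04 -1.91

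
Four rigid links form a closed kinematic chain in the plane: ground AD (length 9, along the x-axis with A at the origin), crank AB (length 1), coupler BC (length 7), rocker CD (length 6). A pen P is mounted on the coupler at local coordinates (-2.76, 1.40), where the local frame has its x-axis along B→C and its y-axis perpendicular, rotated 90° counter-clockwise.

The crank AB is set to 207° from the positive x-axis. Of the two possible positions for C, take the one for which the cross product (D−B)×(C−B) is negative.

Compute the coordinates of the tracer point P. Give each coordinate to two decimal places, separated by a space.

-2.39 2.25

A=(0,0), D=(9.00,0)
B = A + 1.00·(cos207°, sin207°) = (-0.8910, -0.4540)
|BD| = 9.9014
circle(B,7.00) ∩ circle(D,6.00): a=5.6072, h=4.1904
  candidates: C₊=(4.5181,3.9891) cross=41.491; C₋=(4.9024,-4.3829) cross=-41.491
  mode - wants cross < 0 → take C=(4.9024,-4.3829) (cross=-41.491)
ex = (C−B)/|BC| = (0.8276,-0.5613); ey = (0.5613,0.8276)
P = B + -2.76·ex + 1.40·ey = (-2.3895,2.2538)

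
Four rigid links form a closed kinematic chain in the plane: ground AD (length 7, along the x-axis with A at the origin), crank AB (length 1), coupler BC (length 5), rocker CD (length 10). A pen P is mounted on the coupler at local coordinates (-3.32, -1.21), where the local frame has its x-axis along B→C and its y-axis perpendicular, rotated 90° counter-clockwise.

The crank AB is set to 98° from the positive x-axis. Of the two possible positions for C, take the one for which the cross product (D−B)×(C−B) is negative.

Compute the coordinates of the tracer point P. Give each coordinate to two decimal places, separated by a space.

A=(0,0), D=(7.00,0)
B = A + 1.00·(cos98°, sin98°) = (-0.1392, 0.9903)
|BD| = 7.2075
circle(B,5.00) ∩ circle(D,10.00): a=-1.5991, h=4.7374
  candidates: C₊=(-1.0723,5.9024) cross=34.145; C₋=(-2.3740,-3.4825) cross=-34.145
  mode - wants cross < 0 → take C=(-2.3740,-3.4825) (cross=-34.145)
ex = (C−B)/|BC| = (-0.4470,-0.8945); ey = (0.8945,-0.4470)
P = B + -3.32·ex + -1.21·ey = (0.2624,4.5010)

0.26 4.50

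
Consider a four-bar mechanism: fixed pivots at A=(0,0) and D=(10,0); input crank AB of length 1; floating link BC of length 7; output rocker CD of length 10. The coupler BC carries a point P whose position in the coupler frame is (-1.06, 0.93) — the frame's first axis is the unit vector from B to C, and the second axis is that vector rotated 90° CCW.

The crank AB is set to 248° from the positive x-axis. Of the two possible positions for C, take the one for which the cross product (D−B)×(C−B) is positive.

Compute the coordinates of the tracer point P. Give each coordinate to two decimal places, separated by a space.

A=(0,0), D=(10.00,0)
B = A + 1.00·(cos248°, sin248°) = (-0.3746, -0.9272)
|BD| = 10.4160
circle(B,7.00) ∩ circle(D,10.00): a=2.7598, h=6.4330
  candidates: C₊=(1.8016,5.7259) cross=67.006; C₋=(2.9469,-7.0890) cross=-67.006
  mode + wants cross > 0 → take C=(1.8016,5.7259) (cross=67.006)
ex = (C−B)/|BC| = (0.3109,0.9504); ey = (-0.9504,0.3109)
P = B + -1.06·ex + 0.93·ey = (-1.5881,-1.6455)

-1.59 -1.65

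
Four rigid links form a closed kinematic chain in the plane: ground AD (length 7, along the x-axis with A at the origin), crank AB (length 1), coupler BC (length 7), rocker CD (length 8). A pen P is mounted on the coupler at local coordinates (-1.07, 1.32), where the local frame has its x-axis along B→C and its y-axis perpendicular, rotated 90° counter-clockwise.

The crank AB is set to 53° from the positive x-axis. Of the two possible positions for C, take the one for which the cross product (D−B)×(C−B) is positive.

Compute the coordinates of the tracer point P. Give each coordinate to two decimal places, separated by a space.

A=(0,0), D=(7.00,0)
B = A + 1.00·(cos53°, sin53°) = (0.6018, 0.7986)
|BD| = 6.4478
circle(B,7.00) ∩ circle(D,8.00): a=2.0607, h=6.6898
  candidates: C₊=(3.4753,7.1817) cross=43.135; C₋=(1.8181,-6.0949) cross=-43.135
  mode + wants cross > 0 → take C=(3.4753,7.1817) (cross=43.135)
ex = (C−B)/|BC| = (0.4105,0.9119); ey = (-0.9119,0.4105)
P = B + -1.07·ex + 1.32·ey = (-1.0411,0.3648)

-1.04 0.36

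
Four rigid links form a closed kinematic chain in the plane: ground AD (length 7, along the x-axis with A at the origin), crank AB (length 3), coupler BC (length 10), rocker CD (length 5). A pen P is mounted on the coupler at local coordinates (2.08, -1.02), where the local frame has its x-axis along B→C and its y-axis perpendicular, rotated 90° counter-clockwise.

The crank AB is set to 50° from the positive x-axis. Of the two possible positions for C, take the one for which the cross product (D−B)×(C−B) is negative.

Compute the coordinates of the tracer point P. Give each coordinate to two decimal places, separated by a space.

2.78 0.15

A=(0,0), D=(7.00,0)
B = A + 3.00·(cos50°, sin50°) = (1.9284, 2.2981)
|BD| = 5.5680
circle(B,10.00) ∩ circle(D,5.00): a=9.5189, h=3.0644
  candidates: C₊=(11.8634,1.1606) cross=17.063; C₋=(9.3338,-4.4219) cross=-17.063
  mode - wants cross < 0 → take C=(9.3338,-4.4219) (cross=-17.063)
ex = (C−B)/|BC| = (0.7405,-0.6720); ey = (0.6720,0.7405)
P = B + 2.08·ex + -1.02·ey = (2.7833,0.1450)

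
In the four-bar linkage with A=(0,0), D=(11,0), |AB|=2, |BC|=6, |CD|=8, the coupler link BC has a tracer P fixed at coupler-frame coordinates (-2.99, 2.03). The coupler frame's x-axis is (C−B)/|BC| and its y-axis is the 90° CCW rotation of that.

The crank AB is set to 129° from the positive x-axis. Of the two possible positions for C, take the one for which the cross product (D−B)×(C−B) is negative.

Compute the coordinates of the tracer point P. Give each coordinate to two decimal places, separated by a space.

A=(0,0), D=(11.00,0)
B = A + 2.00·(cos129°, sin129°) = (-1.2586, 1.5543)
|BD| = 12.3568
circle(B,6.00) ∩ circle(D,8.00): a=5.0454, h=3.2471
  candidates: C₊=(4.1551,4.1410) cross=40.124; C₋=(3.3383,-2.3017) cross=-40.124
  mode - wants cross < 0 → take C=(3.3383,-2.3017) (cross=-40.124)
ex = (C−B)/|BC| = (0.7661,-0.6427); ey = (0.6427,0.7661)
P = B + -2.99·ex + 2.03·ey = (-2.2448,5.0311)

-2.24 5.03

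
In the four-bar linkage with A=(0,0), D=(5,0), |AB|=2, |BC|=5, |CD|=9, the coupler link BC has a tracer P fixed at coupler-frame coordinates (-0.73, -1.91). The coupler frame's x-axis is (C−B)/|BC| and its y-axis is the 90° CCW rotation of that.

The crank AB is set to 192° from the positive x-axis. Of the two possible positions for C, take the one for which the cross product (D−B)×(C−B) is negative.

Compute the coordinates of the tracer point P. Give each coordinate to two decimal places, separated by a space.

-3.83 0.40

A=(0,0), D=(5.00,0)
B = A + 2.00·(cos192°, sin192°) = (-1.9563, -0.4158)
|BD| = 6.9687
circle(B,5.00) ∩ circle(D,9.00): a=-0.5336, h=4.9714
  candidates: C₊=(-2.7856,4.5149) cross=34.645; C₋=(-2.1923,-5.4103) cross=-34.645
  mode - wants cross < 0 → take C=(-2.1923,-5.4103) (cross=-34.645)
ex = (C−B)/|BC| = (-0.0472,-0.9989); ey = (0.9989,-0.0472)
P = B + -0.73·ex + -1.91·ey = (-3.8297,0.4035)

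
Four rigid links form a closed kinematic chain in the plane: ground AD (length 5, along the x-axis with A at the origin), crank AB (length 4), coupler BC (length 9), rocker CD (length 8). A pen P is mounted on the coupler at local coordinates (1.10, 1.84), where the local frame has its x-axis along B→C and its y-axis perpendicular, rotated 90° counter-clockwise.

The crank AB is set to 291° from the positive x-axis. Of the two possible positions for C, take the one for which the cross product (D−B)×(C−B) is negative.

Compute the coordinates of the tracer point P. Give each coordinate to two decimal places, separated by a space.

2.99 -2.26

A=(0,0), D=(5.00,0)
B = A + 4.00·(cos291°, sin291°) = (1.4335, -3.7343)
|BD| = 5.1638
circle(B,9.00) ∩ circle(D,8.00): a=4.2280, h=7.9451
  candidates: C₊=(-1.3920,4.8107) cross=41.027; C₋=(10.0992,-6.1642) cross=-41.027
  mode - wants cross < 0 → take C=(10.0992,-6.1642) (cross=-41.027)
ex = (C−B)/|BC| = (0.9629,-0.2700); ey = (0.2700,0.9629)
P = B + 1.10·ex + 1.84·ey = (2.9894,-2.2596)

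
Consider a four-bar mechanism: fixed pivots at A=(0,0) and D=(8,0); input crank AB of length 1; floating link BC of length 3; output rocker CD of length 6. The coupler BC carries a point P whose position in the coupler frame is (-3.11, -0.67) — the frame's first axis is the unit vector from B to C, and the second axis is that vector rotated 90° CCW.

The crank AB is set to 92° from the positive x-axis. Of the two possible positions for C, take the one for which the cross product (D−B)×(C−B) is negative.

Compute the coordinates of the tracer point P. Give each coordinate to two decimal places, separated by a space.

-2.72 2.70

A=(0,0), D=(8.00,0)
B = A + 1.00·(cos92°, sin92°) = (-0.0349, 0.9994)
|BD| = 8.0968
circle(B,3.00) ∩ circle(D,6.00): a=2.3811, h=1.8249
  candidates: C₊=(2.5532,2.5165) cross=14.776; C₋=(2.1027,-1.1055) cross=-14.776
  mode - wants cross < 0 → take C=(2.1027,-1.1055) (cross=-14.776)
ex = (C−B)/|BC| = (0.7125,-0.7016); ey = (0.7016,0.7125)
P = B + -3.11·ex + -0.67·ey = (-2.7210,2.7041)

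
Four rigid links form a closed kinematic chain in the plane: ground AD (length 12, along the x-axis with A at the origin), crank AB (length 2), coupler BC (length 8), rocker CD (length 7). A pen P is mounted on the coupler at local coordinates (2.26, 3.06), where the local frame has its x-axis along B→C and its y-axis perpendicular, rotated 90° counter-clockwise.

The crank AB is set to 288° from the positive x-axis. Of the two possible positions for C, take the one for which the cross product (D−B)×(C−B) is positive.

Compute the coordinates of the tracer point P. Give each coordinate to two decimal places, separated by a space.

A=(0,0), D=(12.00,0)
B = A + 2.00·(cos288°, sin288°) = (0.6180, -1.9021)
|BD| = 11.5398
circle(B,8.00) ∩ circle(D,7.00): a=6.4198, h=4.7734
  candidates: C₊=(6.1632,3.8642) cross=55.085; C₋=(7.7369,-5.5521) cross=-55.085
  mode + wants cross > 0 → take C=(6.1632,3.8642) (cross=55.085)
ex = (C−B)/|BC| = (0.6932,0.7208); ey = (-0.7208,0.6932)
P = B + 2.26·ex + 3.06·ey = (-0.0211,1.8479)

-0.02 1.85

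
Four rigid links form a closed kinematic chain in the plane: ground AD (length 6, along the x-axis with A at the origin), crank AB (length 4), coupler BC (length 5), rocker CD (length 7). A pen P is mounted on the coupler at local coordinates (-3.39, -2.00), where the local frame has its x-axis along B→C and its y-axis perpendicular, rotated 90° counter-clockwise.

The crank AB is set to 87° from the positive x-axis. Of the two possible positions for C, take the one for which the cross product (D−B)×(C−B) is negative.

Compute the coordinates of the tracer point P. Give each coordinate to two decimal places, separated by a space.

-0.95 7.75

A=(0,0), D=(6.00,0)
B = A + 4.00·(cos87°, sin87°) = (0.2093, 3.9945)
|BD| = 7.0348
circle(B,5.00) ∩ circle(D,7.00): a=1.8116, h=4.6603
  candidates: C₊=(4.3468,6.8020) cross=32.784; C₋=(-0.9457,-0.8702) cross=-32.784
  mode - wants cross < 0 → take C=(-0.9457,-0.8702) (cross=-32.784)
ex = (C−B)/|BC| = (-0.2310,-0.9730); ey = (0.9730,-0.2310)
P = B + -3.39·ex + -2.00·ey = (-0.9534,7.7548)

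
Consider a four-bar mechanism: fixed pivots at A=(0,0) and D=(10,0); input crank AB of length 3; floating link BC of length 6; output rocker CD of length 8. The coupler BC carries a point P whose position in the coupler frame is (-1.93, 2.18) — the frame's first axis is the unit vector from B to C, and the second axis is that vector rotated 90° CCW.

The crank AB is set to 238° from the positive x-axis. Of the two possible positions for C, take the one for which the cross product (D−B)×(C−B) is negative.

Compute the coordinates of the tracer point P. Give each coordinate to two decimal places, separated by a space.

A=(0,0), D=(10.00,0)
B = A + 3.00·(cos238°, sin238°) = (-1.5898, -2.5441)
|BD| = 11.8657
circle(B,6.00) ∩ circle(D,8.00): a=4.7530, h=3.6618
  candidates: C₊=(2.2675,2.0516) cross=43.450; C₋=(3.8378,-5.1017) cross=-43.450
  mode - wants cross < 0 → take C=(3.8378,-5.1017) (cross=-43.450)
ex = (C−B)/|BC| = (0.9046,-0.4263); ey = (0.4263,0.9046)
P = B + -1.93·ex + 2.18·ey = (-2.4064,0.2506)

-2.41 0.25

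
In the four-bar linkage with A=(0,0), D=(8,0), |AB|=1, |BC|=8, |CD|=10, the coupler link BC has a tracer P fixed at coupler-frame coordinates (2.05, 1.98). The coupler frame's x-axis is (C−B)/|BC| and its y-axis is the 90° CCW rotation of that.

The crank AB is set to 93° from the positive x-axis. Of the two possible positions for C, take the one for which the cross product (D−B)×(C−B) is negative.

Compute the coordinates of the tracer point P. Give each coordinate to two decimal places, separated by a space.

A=(0,0), D=(8.00,0)
B = A + 1.00·(cos93°, sin93°) = (-0.0523, 0.9986)
|BD| = 8.1140
circle(B,8.00) ∩ circle(D,10.00): a=1.8386, h=7.7858
  candidates: C₊=(2.7306,8.4990) cross=63.175; C₋=(0.8141,-6.9543) cross=-63.175
  mode - wants cross < 0 → take C=(0.8141,-6.9543) (cross=-63.175)
ex = (C−B)/|BC| = (0.1083,-0.9941); ey = (0.9941,0.1083)
P = B + 2.05·ex + 1.98·ey = (2.1380,-0.8249)

2.14 -0.82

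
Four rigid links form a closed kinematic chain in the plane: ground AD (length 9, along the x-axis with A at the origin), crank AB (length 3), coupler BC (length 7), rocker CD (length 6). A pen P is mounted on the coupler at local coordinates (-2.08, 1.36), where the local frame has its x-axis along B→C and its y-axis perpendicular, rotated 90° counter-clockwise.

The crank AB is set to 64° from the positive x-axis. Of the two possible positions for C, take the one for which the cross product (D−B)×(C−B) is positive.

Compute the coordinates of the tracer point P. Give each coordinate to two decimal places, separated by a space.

A=(0,0), D=(9.00,0)
B = A + 3.00·(cos64°, sin64°) = (1.3151, 2.6964)
|BD| = 8.1442
circle(B,7.00) ∩ circle(D,6.00): a=4.8702, h=5.0280
  candidates: C₊=(7.5753,5.8284) cross=40.949; C₋=(4.2460,-3.6605) cross=-40.949
  mode + wants cross > 0 → take C=(7.5753,5.8284) (cross=40.949)
ex = (C−B)/|BC| = (0.8943,0.4474); ey = (-0.4474,0.8943)
P = B + -2.08·ex + 1.36·ey = (-1.1536,2.9820)

-1.15 2.98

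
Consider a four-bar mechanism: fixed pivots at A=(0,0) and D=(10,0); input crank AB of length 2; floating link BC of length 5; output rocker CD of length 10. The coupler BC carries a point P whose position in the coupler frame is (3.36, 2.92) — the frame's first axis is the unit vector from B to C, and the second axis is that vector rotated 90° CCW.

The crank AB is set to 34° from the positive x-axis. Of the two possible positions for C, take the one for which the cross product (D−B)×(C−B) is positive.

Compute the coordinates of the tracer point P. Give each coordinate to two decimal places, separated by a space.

A=(0,0), D=(10.00,0)
B = A + 2.00·(cos34°, sin34°) = (1.6581, 1.1184)
|BD| = 8.4166
circle(B,5.00) ∩ circle(D,10.00): a=-0.2472, h=4.9939
  candidates: C₊=(2.0766,6.1008) cross=42.031; C₋=(0.7495,-3.7984) cross=-42.031
  mode + wants cross > 0 → take C=(2.0766,6.1008) (cross=42.031)
ex = (C−B)/|BC| = (0.0837,0.9965); ey = (-0.9965,0.0837)
P = B + 3.36·ex + 2.92·ey = (-0.9704,4.7110)

-0.97 4.71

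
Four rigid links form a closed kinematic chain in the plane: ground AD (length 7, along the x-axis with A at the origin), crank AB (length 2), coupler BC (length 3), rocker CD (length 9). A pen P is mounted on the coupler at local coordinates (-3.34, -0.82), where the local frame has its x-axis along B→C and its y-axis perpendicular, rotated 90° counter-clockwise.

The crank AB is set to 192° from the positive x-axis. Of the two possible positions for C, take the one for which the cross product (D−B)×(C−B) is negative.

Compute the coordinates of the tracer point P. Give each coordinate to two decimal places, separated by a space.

-3.43 2.69

A=(0,0), D=(7.00,0)
B = A + 2.00·(cos192°, sin192°) = (-1.9563, -0.4158)
|BD| = 8.9659
circle(B,3.00) ∩ circle(D,9.00): a=0.4678, h=2.9633
  candidates: C₊=(-1.6265,2.5660) cross=26.569; C₋=(-1.3516,-3.3542) cross=-26.569
  mode - wants cross < 0 → take C=(-1.3516,-3.3542) (cross=-26.569)
ex = (C−B)/|BC| = (0.2016,-0.9795); ey = (0.9795,0.2016)
P = B + -3.34·ex + -0.82·ey = (-3.4327,2.6903)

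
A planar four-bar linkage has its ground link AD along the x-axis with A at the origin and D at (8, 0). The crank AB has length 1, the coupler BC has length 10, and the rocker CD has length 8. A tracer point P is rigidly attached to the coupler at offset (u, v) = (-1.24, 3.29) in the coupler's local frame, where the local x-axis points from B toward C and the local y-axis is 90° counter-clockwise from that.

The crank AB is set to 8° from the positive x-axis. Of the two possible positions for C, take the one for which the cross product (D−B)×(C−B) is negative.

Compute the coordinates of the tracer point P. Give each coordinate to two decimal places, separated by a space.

A=(0,0), D=(8.00,0)
B = A + 1.00·(cos8°, sin8°) = (0.9903, 0.1392)
|BD| = 7.0111
circle(B,10.00) ∩ circle(D,8.00): a=6.0729, h=7.9448
  candidates: C₊=(7.2197,7.9619) cross=55.702; C₋=(6.9043,-7.9246) cross=-55.702
  mode - wants cross < 0 → take C=(6.9043,-7.9246) (cross=-55.702)
ex = (C−B)/|BC| = (0.5914,-0.8064); ey = (0.8064,0.5914)
P = B + -1.24·ex + 3.29·ey = (2.9099,3.0848)

2.91 3.08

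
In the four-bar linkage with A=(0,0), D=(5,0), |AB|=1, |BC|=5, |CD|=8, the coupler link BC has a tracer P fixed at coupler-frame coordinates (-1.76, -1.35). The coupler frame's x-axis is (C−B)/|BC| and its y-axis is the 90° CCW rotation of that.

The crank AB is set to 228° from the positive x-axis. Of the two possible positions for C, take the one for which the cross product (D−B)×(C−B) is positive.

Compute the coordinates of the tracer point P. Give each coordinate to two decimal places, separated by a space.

A=(0,0), D=(5.00,0)
B = A + 1.00·(cos228°, sin228°) = (-0.6691, -0.7431)
|BD| = 5.7176
circle(B,5.00) ∩ circle(D,8.00): a=-0.5517, h=4.9695
  candidates: C₊=(-1.8620,4.1125) cross=28.414; C₋=(-0.5702,-5.7422) cross=-28.414
  mode + wants cross > 0 → take C=(-1.8620,4.1125) (cross=28.414)
ex = (C−B)/|BC| = (-0.2386,0.9711); ey = (-0.9711,-0.2386)
P = B + -1.76·ex + -1.35·ey = (1.0618,-2.1302)

1.06 -2.13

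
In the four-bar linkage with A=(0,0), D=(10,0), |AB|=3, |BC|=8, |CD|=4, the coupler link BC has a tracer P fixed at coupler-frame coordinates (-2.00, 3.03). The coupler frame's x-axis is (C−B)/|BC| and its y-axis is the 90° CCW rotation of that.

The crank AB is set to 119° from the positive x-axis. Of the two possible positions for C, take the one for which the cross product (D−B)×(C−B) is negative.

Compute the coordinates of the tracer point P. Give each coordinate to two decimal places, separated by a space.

-2.23 6.17

A=(0,0), D=(10.00,0)
B = A + 3.00·(cos119°, sin119°) = (-1.4544, 2.6239)
|BD| = 11.7511
circle(B,8.00) ∩ circle(D,4.00): a=7.9179, h=1.1431
  candidates: C₊=(6.5188,1.9701) cross=13.432; C₋=(6.0083,-0.2583) cross=-13.432
  mode - wants cross < 0 → take C=(6.0083,-0.2583) (cross=-13.432)
ex = (C−B)/|BC| = (0.9328,-0.3603); ey = (0.3603,0.9328)
P = B + -2.00·ex + 3.03·ey = (-2.2285,6.1709)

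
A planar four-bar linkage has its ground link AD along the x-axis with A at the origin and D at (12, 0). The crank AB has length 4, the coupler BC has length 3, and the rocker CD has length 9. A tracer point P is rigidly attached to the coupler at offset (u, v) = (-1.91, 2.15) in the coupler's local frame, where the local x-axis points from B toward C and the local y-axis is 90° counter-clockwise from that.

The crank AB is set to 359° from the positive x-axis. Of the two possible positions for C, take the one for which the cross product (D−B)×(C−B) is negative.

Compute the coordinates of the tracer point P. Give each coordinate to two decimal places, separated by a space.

6.42 1.48

A=(0,0), D=(12.00,0)
B = A + 4.00·(cos359°, sin359°) = (3.9994, -0.0698)
|BD| = 8.0009
circle(B,3.00) ∩ circle(D,9.00): a=-0.4990, h=2.9582
  candidates: C₊=(3.4746,2.8839) cross=23.668; C₋=(3.5262,-3.0323) cross=-23.668
  mode - wants cross < 0 → take C=(3.5262,-3.0323) (cross=-23.668)
ex = (C−B)/|BC| = (-0.1577,-0.9875); ey = (0.9875,-0.1577)
P = B + -1.91·ex + 2.15·ey = (6.4237,1.4772)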